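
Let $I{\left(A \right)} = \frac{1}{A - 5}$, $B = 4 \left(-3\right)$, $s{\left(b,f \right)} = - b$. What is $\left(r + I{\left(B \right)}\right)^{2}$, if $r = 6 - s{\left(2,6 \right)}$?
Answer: $\frac{18225}{289} \approx 63.062$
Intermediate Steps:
$B = -12$
$I{\left(A \right)} = \frac{1}{-5 + A}$
$r = 8$ ($r = 6 - \left(-1\right) 2 = 6 - -2 = 6 + 2 = 8$)
$\left(r + I{\left(B \right)}\right)^{2} = \left(8 + \frac{1}{-5 - 12}\right)^{2} = \left(8 + \frac{1}{-17}\right)^{2} = \left(8 - \frac{1}{17}\right)^{2} = \left(\frac{135}{17}\right)^{2} = \frac{18225}{289}$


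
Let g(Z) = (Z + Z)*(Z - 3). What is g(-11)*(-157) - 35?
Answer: -48391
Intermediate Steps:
g(Z) = 2*Z*(-3 + Z) (g(Z) = (2*Z)*(-3 + Z) = 2*Z*(-3 + Z))
g(-11)*(-157) - 35 = (2*(-11)*(-3 - 11))*(-157) - 35 = (2*(-11)*(-14))*(-157) - 35 = 308*(-157) - 35 = -48356 - 35 = -48391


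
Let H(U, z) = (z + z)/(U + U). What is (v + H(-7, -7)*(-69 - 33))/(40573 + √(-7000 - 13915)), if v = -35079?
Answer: -52866619/60969972 + 1303*I*√20915/60969972 ≈ -0.86709 + 0.0030907*I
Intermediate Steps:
H(U, z) = z/U (H(U, z) = (2*z)/((2*U)) = (2*z)*(1/(2*U)) = z/U)
(v + H(-7, -7)*(-69 - 33))/(40573 + √(-7000 - 13915)) = (-35079 + (-7/(-7))*(-69 - 33))/(40573 + √(-7000 - 13915)) = (-35079 - 7*(-⅐)*(-102))/(40573 + √(-20915)) = (-35079 + 1*(-102))/(40573 + I*√20915) = (-35079 - 102)/(40573 + I*√20915) = -35181/(40573 + I*√20915)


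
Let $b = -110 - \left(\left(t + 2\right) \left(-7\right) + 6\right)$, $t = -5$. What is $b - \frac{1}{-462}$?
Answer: $- \frac{63293}{462} \approx -137.0$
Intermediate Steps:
$b = -137$ ($b = -110 - \left(\left(-5 + 2\right) \left(-7\right) + 6\right) = -110 - \left(\left(-3\right) \left(-7\right) + 6\right) = -110 - \left(21 + 6\right) = -110 - 27 = -137$)
$b - \frac{1}{-462} = -137 - \frac{1}{-462} = -137 - - \frac{1}{462} = -137 + \frac{1}{462} = - \frac{63293}{462}$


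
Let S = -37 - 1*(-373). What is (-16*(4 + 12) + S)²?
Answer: 6400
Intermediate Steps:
S = 336 (S = -37 + 373 = 336)
(-16*(4 + 12) + S)² = (-16*(4 + 12) + 336)² = (-16*16 + 336)² = (-256 + 336)² = 80² = 6400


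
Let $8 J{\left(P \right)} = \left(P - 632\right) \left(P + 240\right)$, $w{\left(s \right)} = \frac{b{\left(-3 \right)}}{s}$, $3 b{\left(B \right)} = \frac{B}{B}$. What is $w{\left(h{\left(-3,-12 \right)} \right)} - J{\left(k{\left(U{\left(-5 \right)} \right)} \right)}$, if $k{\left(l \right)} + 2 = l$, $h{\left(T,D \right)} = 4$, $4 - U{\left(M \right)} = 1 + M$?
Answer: $\frac{230995}{12} \approx 19250.0$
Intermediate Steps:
$U{\left(M \right)} = 3 - M$ ($U{\left(M \right)} = 4 - \left(1 + M\right) = 3 - M$)
$b{\left(B \right)} = \frac{1}{3}$ ($b{\left(B \right)} = \frac{B \frac{1}{B}}{3} = \frac{1}{3} \cdot 1 = \frac{1}{3}$)
$w{\left(s \right)} = \frac{1}{3 s}$
$k{\left(l \right)} = -2 + l$
$J{\left(P \right)} = \frac{\left(-632 + P\right) \left(240 + P\right)}{8}$ ($J{\left(P \right)} = \frac{\left(P - 632\right) \left(P + 240\right)}{8} = \frac{\left(-632 + P\right) \left(240 + P\right)}{8}$)
$w{\left(h{\left(-3,-12 \right)} \right)} - J{\left(k{\left(U{\left(-5 \right)} \right)} \right)} = \frac{1}{3 \cdot 4} - \left(-18960 - 49 \left(-2 + \left(3 - -5\right)\right) + \frac{\left(-2 + \left(3 - -5\right)\right)^{2}}{8}\right) = \frac{1}{3} \cdot \frac{1}{4} - \left(-18960 - 49 \left(-2 + \left(3 + 5\right)\right) + \frac{\left(-2 + \left(3 + 5\right)\right)^{2}}{8}\right) = \frac{1}{12} - \left(-18960 - 49 \left(-2 + 8\right) + \frac{\left(-2 + 8\right)^{2}}{8}\right) = \frac{1}{12} - \left(-18960 - 294 + \frac{6^{2}}{8}\right) = \frac{1}{12} - \left(-18960 - 294 + \frac{1}{8} \cdot 36\right) = \frac{1}{12} - \left(-18960 - 294 + \frac{9}{2}\right) = \frac{1}{12} - - \frac{38499}{2} = \frac{1}{12} + \frac{38499}{2} = \frac{230995}{12}$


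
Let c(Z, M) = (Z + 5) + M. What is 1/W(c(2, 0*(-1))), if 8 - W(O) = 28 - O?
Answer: -1/13 ≈ -0.076923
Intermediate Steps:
c(Z, M) = 5 + M + Z (c(Z, M) = (5 + Z) + M = 5 + M + Z)
W(O) = -20 + O (W(O) = 8 - (28 - O) = 8 + (-28 + O) = -20 + O)
1/W(c(2, 0*(-1))) = 1/(-20 + (5 + 0*(-1) + 2)) = 1/(-20 + (5 + 0 + 2)) = 1/(-20 + 7) = 1/(-13) = -1/13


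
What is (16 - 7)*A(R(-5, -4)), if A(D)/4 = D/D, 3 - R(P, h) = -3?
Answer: 36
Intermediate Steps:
R(P, h) = 6 (R(P, h) = 3 - 1*(-3) = 3 + 3 = 6)
A(D) = 4 (A(D) = 4*(D/D) = 4*1 = 4)
(16 - 7)*A(R(-5, -4)) = (16 - 7)*4 = 9*4 = 36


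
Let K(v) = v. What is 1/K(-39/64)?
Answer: -64/39 ≈ -1.6410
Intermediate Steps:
1/K(-39/64) = 1/(-39/64) = -64/39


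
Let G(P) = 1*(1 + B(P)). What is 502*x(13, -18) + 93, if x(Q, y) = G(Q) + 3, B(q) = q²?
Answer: 86939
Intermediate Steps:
G(P) = 1 + P² (G(P) = 1*(1 + P²) = 1 + P²)
x(Q, y) = 4 + Q² (x(Q, y) = (1 + Q²) + 3 = 4 + Q²)
502*x(13, -18) + 93 = 502*(4 + 13²) + 93 = 502*(4 + 169) + 93 = 502*173 + 93 = 86846 + 93 = 86939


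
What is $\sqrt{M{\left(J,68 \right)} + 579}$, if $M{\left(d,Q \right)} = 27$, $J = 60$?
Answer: $\sqrt{606} \approx 24.617$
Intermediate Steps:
$\sqrt{M{\left(J,68 \right)} + 579} = \sqrt{27 + 579} = \sqrt{606}$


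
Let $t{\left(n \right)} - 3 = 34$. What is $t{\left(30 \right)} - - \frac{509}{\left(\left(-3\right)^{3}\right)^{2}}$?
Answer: $\frac{27482}{729} \approx 37.698$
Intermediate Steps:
$t{\left(n \right)} = 37$ ($t{\left(n \right)} = 3 + 34 = 37$)
$t{\left(30 \right)} - - \frac{509}{\left(\left(-3\right)^{3}\right)^{2}} = 37 - - \frac{509}{\left(\left(-3\right)^{3}\right)^{2}} = 37 - - \frac{509}{\left(-27\right)^{2}} = 37 - - \frac{509}{729} = 37 + \frac{509}{729} = \frac{27482}{729}$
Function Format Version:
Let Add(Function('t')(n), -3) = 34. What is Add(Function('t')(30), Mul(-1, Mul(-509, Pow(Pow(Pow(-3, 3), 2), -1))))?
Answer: Rational(27482, 729) ≈ 37.698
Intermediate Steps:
Function('t')(n) = 37 (Function('t')(n) = Add(3, 34) = 37)
Add(Function('t')(30), Mul(-1, Mul(-509, Pow(Pow(Pow(-3, 3), 2), -1)))) = Add(37, Mul(-1, Mul(-509, Pow(Pow(Pow(-3, 3), 2), -1)))) = Add(37, Mul(-1, Mul(-509, Pow(Pow(-27, 2), -1)))) = Add(37, Mul(-1, Mul(-509, Pow(729, -1)))) = Add(37, Mul(-1, Mul(-509, Rational(1, 729)))) = Add(37, Mul(-1, Rational(-509, 729))) = Add(37, Rational(509, 729)) = Rational(27482, 729)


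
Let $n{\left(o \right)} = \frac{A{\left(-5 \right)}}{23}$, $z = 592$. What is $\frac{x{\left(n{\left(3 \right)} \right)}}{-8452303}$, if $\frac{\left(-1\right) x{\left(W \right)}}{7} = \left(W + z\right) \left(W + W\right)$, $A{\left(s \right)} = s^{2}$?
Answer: $\frac{4774350}{4471268287} \approx 0.0010678$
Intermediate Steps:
$n{\left(o \right)} = \frac{25}{23}$ ($n{\left(o \right)} = \frac{\left(-5\right)^{2}}{23} = 25 \cdot \frac{1}{23} = \frac{25}{23}$)
$x{\left(W \right)} = - 14 W \left(592 + W\right)$ ($x{\left(W \right)} = - 7 \left(W + 592\right) \left(W + W\right) = - 7 \left(592 + W\right) 2 W = - 7 \cdot 2 W \left(592 + W\right) = - 14 W \left(592 + W\right)$)
$\frac{x{\left(n{\left(3 \right)} \right)}}{-8452303} = \frac{\left(-14\right) \frac{25}{23} \left(592 + \frac{25}{23}\right)}{-8452303} = \left(-14\right) \frac{25}{23} \cdot \frac{13641}{23} \left(- \frac{1}{8452303}\right) = \left(- \frac{4774350}{529}\right) \left(- \frac{1}{8452303}\right) = \frac{4774350}{4471268287}$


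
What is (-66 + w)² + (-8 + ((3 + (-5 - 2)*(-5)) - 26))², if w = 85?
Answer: 377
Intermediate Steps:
(-66 + w)² + (-8 + ((3 + (-5 - 2)*(-5)) - 26))² = (-66 + 85)² + (-8 + ((3 + (-5 - 2)*(-5)) - 26))² = 19² + (-8 + ((3 - 7*(-5)) - 26))² = 361 + (-8 + ((3 + 35) - 26))² = 361 + (-8 + (38 - 26))² = 361 + (-8 + 12)² = 361 + 4² = 361 + 16 = 377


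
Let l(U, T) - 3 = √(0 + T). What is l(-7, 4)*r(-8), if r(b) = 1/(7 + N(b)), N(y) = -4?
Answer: 5/3 ≈ 1.6667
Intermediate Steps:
l(U, T) = 3 + √T (l(U, T) = 3 + √(0 + T) = 3 + √T)
r(b) = ⅓ (r(b) = 1/(7 - 4) = 1/3 = ⅓)
l(-7, 4)*r(-8) = (3 + √4)*(⅓) = (3 + 2)*(⅓) = 5*(⅓) = 5/3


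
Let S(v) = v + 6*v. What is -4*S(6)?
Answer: -168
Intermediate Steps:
S(v) = 7*v
-4*S(6) = -28*6 = -4*42 = -168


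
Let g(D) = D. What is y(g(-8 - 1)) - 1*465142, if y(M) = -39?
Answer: -465181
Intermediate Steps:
y(g(-8 - 1)) - 1*465142 = -39 - 1*465142 = -39 - 465142 = -465181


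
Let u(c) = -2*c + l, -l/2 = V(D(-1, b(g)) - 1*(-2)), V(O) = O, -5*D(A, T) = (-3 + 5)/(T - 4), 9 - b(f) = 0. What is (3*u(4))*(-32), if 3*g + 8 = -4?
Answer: 28416/25 ≈ 1136.6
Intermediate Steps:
g = -4 (g = -8/3 + (⅓)*(-4) = -8/3 - 4/3 = -4)
b(f) = 9 (b(f) = 9 - 1*0 = 9 + 0 = 9)
D(A, T) = -2/(5*(-4 + T)) (D(A, T) = -(-3 + 5)/(5*(T - 4)) = -2/(5*(-4 + T)))
l = -96/25 (l = -2*(-2/(-20 + 5*9) - 1*(-2)) = -2*(-2/(-20 + 45) + 2) = -2*(-2/25 + 2) = -2*48/25 = -96/25 ≈ -3.8400)
u(c) = -96/25 - 2*c (u(c) = -2*c - 96/25 = -96/25 - 2*c)
(3*u(4))*(-32) = (3*(-96/25 - 2*4))*(-32) = (3*(-96/25 - 8))*(-32) = (3*(-296/25))*(-32) = -888/25*(-32) = 28416/25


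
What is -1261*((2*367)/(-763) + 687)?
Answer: -660066667/763 ≈ -8.6509e+5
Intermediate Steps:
-1261*((2*367)/(-763) + 687) = -1261*(734*(-1/763) + 687) = -1261*(-734/763 + 687) = -1261*523447/763 = -660066667/763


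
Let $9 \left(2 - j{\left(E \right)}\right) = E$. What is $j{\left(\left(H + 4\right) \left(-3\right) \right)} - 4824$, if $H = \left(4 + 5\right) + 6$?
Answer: $- \frac{14447}{3} \approx -4815.7$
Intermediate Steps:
$H = 15$ ($H = 9 + 6 = 15$)
$j{\left(E \right)} = 2 - \frac{E}{9}$
$j{\left(\left(H + 4\right) \left(-3\right) \right)} - 4824 = \left(2 - \frac{\left(15 + 4\right) \left(-3\right)}{9}\right) - 4824 = \left(2 - \frac{19 \left(-3\right)}{9}\right) - 4824 = \left(2 - - \frac{19}{3}\right) - 4824 = \left(2 + \frac{19}{3}\right) - 4824 = \frac{25}{3} - 4824 = - \frac{14447}{3}$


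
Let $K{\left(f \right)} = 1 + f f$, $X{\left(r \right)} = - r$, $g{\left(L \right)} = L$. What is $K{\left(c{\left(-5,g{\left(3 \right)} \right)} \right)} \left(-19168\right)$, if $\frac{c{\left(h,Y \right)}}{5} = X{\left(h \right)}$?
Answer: $-11999168$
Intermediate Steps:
$c{\left(h,Y \right)} = - 5 h$ ($c{\left(h,Y \right)} = 5 \left(- h\right) = - 5 h$)
$K{\left(f \right)} = 1 + f^{2}$
$K{\left(c{\left(-5,g{\left(3 \right)} \right)} \right)} \left(-19168\right) = \left(1 + \left(\left(-5\right) \left(-5\right)\right)^{2}\right) \left(-19168\right) = \left(1 + 25^{2}\right) \left(-19168\right) = \left(1 + 625\right) \left(-19168\right) = 626 \left(-19168\right) = -11999168$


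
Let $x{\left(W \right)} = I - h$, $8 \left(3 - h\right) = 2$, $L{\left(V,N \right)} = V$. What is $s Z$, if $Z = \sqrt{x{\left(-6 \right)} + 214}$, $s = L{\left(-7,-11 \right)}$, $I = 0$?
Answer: $- \frac{91 \sqrt{5}}{2} \approx -101.74$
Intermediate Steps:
$h = \frac{11}{4}$ ($h = 3 - \frac{1}{4} = \frac{11}{4} \approx 2.75$)
$x{\left(W \right)} = - \frac{11}{4}$ ($x{\left(W \right)} = 0 - \frac{11}{4} = - \frac{11}{4}$)
$s = -7$
$Z = \frac{13 \sqrt{5}}{2}$ ($Z = \sqrt{- \frac{11}{4} + 214} = \sqrt{\frac{845}{4}} = \frac{13 \sqrt{5}}{2} \approx 14.534$)
$s Z = - 7 \frac{13 \sqrt{5}}{2} = - \frac{91 \sqrt{5}}{2}$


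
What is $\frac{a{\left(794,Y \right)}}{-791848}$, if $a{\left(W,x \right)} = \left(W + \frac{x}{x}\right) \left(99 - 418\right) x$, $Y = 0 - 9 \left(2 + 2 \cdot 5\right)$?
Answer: $- \frac{6847335}{197962} \approx -34.589$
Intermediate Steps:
$Y = -108$ ($Y = 0 - 9 \left(2 + 10\right) = 0 - 108 = -108$)
$a{\left(W,x \right)} = x \left(-319 - 319 W\right)$ ($a{\left(W,x \right)} = \left(W + 1\right) \left(-319\right) x = \left(1 + W\right) \left(-319\right) x = \left(-319 - 319 W\right) x = x \left(-319 - 319 W\right)$)
$\frac{a{\left(794,Y \right)}}{-791848} = \frac{\left(-319\right) \left(-108\right) \left(1 + 794\right)}{-791848} = \left(-319\right) \left(-108\right) 795 \left(- \frac{1}{791848}\right) = 27389340 \left(- \frac{1}{791848}\right) = - \frac{6847335}{197962}$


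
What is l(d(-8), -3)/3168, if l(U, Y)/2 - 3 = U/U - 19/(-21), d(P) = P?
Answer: 103/33264 ≈ 0.0030964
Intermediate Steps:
l(U, Y) = 206/21 (l(U, Y) = 6 + 2*(U/U - 19/(-21)) = 6 + 2*(1 - 19*(-1/21)) = 6 + 2*(1 + 19/21) = 6 + 2*(40/21) = 6 + 80/21 = 206/21)
l(d(-8), -3)/3168 = (206/21)/3168 = (206/21)*(1/3168) = 103/33264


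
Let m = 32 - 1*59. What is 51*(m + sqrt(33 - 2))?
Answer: -1377 + 51*sqrt(31) ≈ -1093.0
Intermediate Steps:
m = -27 (m = 32 - 59 = -27)
51*(m + sqrt(33 - 2)) = 51*(-27 + sqrt(33 - 2)) = 51*(-27 + sqrt(31)) = -1377 + 51*sqrt(31)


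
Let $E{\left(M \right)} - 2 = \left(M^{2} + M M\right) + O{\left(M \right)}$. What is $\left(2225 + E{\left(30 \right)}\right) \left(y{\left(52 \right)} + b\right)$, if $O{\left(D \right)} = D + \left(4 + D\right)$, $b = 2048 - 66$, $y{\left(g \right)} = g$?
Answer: $8321094$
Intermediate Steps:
$b = 1982$
$O{\left(D \right)} = 4 + 2 D$
$E{\left(M \right)} = 6 + 2 M + 2 M^{2}$ ($E{\left(M \right)} = 2 + \left(\left(M^{2} + M M\right) + \left(4 + 2 M\right)\right) = 2 + \left(\left(M^{2} + M^{2}\right) + \left(4 + 2 M\right)\right) = 2 + \left(2 M^{2} + \left(4 + 2 M\right)\right) = 2 + \left(4 + 2 M + 2 M^{2}\right) = 6 + 2 M + 2 M^{2}$)
$\left(2225 + E{\left(30 \right)}\right) \left(y{\left(52 \right)} + b\right) = \left(2225 + \left(6 + 2 \cdot 30 + 2 \cdot 30^{2}\right)\right) \left(52 + 1982\right) = \left(2225 + \left(6 + 60 + 2 \cdot 900\right)\right) 2034 = \left(2225 + \left(6 + 60 + 1800\right)\right) 2034 = \left(2225 + 1866\right) 2034 = 4091 \cdot 2034 = 8321094$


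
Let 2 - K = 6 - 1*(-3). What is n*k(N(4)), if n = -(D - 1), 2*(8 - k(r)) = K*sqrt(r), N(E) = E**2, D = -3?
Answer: 88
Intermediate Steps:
K = -7 (K = 2 - (6 - 1*(-3)) = 2 - (6 + 3) = 2 - 1*9 = 2 - 9 = -7)
k(r) = 8 + 7*sqrt(r)/2 (k(r) = 8 - (-7)*sqrt(r)/2 = 8 + 7*sqrt(r)/2)
n = 4 (n = -(-3 - 1) = -1*(-4) = 4)
n*k(N(4)) = 4*(8 + 7*sqrt(4**2)/2) = 4*(8 + 7*sqrt(16)/2) = 4*(8 + (7/2)*4) = 4*(8 + 14) = 4*22 = 88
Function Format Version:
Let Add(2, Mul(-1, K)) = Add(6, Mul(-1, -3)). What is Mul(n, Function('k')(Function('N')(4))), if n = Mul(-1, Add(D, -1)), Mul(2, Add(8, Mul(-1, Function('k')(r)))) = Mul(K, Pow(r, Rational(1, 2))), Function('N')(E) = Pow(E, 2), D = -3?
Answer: 88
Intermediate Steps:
K = -7 (K = Add(2, Mul(-1, Add(6, Mul(-1, -3)))) = Add(2, Mul(-1, Add(6, 3))) = Add(2, Mul(-1, 9)) = Add(2, -9) = -7)
Function('k')(r) = Add(8, Mul(Rational(7, 2), Pow(r, Rational(1, 2)))) (Function('k')(r) = Add(8, Mul(Rational(-1, 2), Mul(-7, Pow(r, Rational(1, 2))))) = Add(8, Mul(Rational(7, 2), Pow(r, Rational(1, 2)))))
n = 4 (n = Mul(-1, Add(-3, -1)) = Mul(-1, -4) = 4)
Mul(n, Function('k')(Function('N')(4))) = Mul(4, Add(8, Mul(Rational(7, 2), Pow(Pow(4, 2), Rational(1, 2))))) = Mul(4, Add(8, Mul(Rational(7, 2), Pow(16, Rational(1, 2))))) = Mul(4, Add(8, Mul(Rational(7, 2), 4))) = Mul(4, Add(8, 14)) = Mul(4, 22) = 88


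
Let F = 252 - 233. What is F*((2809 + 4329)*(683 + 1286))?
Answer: 267039718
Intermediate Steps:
F = 19
F*((2809 + 4329)*(683 + 1286)) = 19*((2809 + 4329)*(683 + 1286)) = 19*(7138*1969) = 19*14054722 = 267039718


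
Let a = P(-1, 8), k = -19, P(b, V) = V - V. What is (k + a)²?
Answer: 361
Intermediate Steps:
P(b, V) = 0
a = 0
(k + a)² = (-19 + 0)² = (-19)² = 361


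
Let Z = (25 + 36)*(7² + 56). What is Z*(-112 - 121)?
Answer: -1492365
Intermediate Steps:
Z = 6405 (Z = 61*(49 + 56) = 61*105 = 6405)
Z*(-112 - 121) = 6405*(-112 - 121) = 6405*(-233) = -1492365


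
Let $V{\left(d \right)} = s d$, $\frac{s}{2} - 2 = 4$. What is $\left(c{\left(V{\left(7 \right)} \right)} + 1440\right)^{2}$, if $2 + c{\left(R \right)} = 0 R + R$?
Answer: $2316484$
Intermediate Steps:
$s = 12$ ($s = 4 + 2 \cdot 4 = 4 + 8 = 12$)
$V{\left(d \right)} = 12 d$
$c{\left(R \right)} = -2 + R$ ($c{\left(R \right)} = -2 + \left(0 R + R\right) = -2 + \left(0 + R\right) = -2 + R$)
$\left(c{\left(V{\left(7 \right)} \right)} + 1440\right)^{2} = \left(\left(-2 + 12 \cdot 7\right) + 1440\right)^{2} = \left(\left(-2 + 84\right) + 1440\right)^{2} = \left(82 + 1440\right)^{2} = 1522^{2} = 2316484$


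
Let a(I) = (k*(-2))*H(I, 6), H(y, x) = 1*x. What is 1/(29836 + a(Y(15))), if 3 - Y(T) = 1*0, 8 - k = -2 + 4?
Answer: 1/29764 ≈ 3.3598e-5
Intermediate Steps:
H(y, x) = x
k = 6 (k = 8 - (-2 + 4) = 8 - 1*2 = 8 - 2 = 6)
Y(T) = 3 (Y(T) = 3 - 0 = 3 - 1*0 = 3 + 0 = 3)
a(I) = -72 (a(I) = (6*(-2))*6 = -12*6 = -72)
1/(29836 + a(Y(15))) = 1/(29836 - 72) = 1/29764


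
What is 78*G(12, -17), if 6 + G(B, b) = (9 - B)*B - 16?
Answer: -4524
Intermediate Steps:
G(B, b) = -22 + B*(9 - B) (G(B, b) = -6 + ((9 - B)*B - 16) = -6 + (B*(9 - B) - 16) = -6 + (-16 + B*(9 - B)) = -22 + B*(9 - B))
78*G(12, -17) = 78*(-22 - 1*12**2 + 9*12) = 78*(-22 - 1*144 + 108) = 78*(-22 - 144 + 108) = 78*(-58) = -4524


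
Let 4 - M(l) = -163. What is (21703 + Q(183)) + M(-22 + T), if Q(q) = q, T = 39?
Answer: 22053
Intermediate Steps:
M(l) = 167 (M(l) = 4 - 1*(-163) = 4 + 163 = 167)
(21703 + Q(183)) + M(-22 + T) = (21703 + 183) + 167 = 21886 + 167 = 22053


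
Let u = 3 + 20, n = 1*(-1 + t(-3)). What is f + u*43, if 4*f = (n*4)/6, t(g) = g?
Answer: 2965/3 ≈ 988.33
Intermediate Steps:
n = -4 (n = 1*(-1 - 3) = 1*(-4) = -4)
u = 23
f = -⅔ (f = (-4*4/6)/4 = (-16*⅙)/4 = (¼)*(-8/3) = -⅔ ≈ -0.66667)
f + u*43 = -⅔ + 23*43 = -⅔ + 989 = 2965/3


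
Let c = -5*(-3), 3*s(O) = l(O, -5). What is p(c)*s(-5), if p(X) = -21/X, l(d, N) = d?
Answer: 7/3 ≈ 2.3333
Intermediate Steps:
s(O) = O/3
c = 15
p(c)*s(-5) = (-21/15)*((⅓)*(-5)) = -21*1/15*(-5/3) = -7/5*(-5/3) = 7/3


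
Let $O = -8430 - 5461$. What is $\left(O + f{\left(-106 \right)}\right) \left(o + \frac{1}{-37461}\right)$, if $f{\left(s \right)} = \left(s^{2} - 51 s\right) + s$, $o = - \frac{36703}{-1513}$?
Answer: $\frac{213922865450}{3334029} \approx 64163.0$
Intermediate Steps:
$o = \frac{2159}{89}$ ($o = \left(-36703\right) \left(- \frac{1}{1513}\right) = \frac{2159}{89} \approx 24.258$)
$f{\left(s \right)} = s^{2} - 50 s$
$O = -13891$ ($O = -8430 - 5461 = -13891$)
$\left(O + f{\left(-106 \right)}\right) \left(o + \frac{1}{-37461}\right) = \left(-13891 - 106 \left(-50 - 106\right)\right) \left(\frac{2159}{89} + \frac{1}{-37461}\right) = \left(-13891 - -16536\right) \left(\frac{2159}{89} - \frac{1}{37461}\right) = \left(-13891 + 16536\right) \frac{80878210}{3334029} = 2645 \cdot \frac{80878210}{3334029} = \frac{213922865450}{3334029}$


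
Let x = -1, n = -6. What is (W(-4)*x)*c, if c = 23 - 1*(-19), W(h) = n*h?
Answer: -1008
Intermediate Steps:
W(h) = -6*h
c = 42 (c = 23 + 19 = 42)
(W(-4)*x)*c = (-6*(-4)*(-1))*42 = (24*(-1))*42 = -24*42 = -1008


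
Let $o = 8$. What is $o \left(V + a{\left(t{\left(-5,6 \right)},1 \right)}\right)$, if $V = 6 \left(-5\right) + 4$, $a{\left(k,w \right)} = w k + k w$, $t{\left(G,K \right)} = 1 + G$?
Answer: $-272$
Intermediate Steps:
$a{\left(k,w \right)} = 2 k w$ ($a{\left(k,w \right)} = k w + k w = 2 k w$)
$V = -26$ ($V = -30 + 4 = -26$)
$o \left(V + a{\left(t{\left(-5,6 \right)},1 \right)}\right) = 8 \left(-26 + 2 \left(1 - 5\right) 1\right) = 8 \left(-26 + 2 \left(-4\right) 1\right) = 8 \left(-26 - 8\right) = 8 \left(-34\right) = -272$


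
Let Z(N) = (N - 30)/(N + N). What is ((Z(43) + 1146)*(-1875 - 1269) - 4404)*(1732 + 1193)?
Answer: -453784032000/43 ≈ -1.0553e+10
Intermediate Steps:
Z(N) = (-30 + N)/(2*N) (Z(N) = (-30 + N)/((2*N)) = (-30 + N)*(1/(2*N)) = (-30 + N)/(2*N))
((Z(43) + 1146)*(-1875 - 1269) - 4404)*(1732 + 1193) = (((½)*(-30 + 43)/43 + 1146)*(-1875 - 1269) - 4404)*(1732 + 1193) = (((½)*(1/43)*13 + 1146)*(-3144) - 4404)*2925 = ((13/86 + 1146)*(-3144) - 4404)*2925 = ((98569/86)*(-3144) - 4404)*2925 = (-154950468/43 - 4404)*2925 = -155139840/43*2925 = -453784032000/43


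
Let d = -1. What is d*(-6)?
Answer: 6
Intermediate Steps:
d*(-6) = -1*(-6) = 6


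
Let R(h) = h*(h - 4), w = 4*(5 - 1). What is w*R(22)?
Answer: 6336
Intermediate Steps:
w = 16 (w = 4*4 = 16)
R(h) = h*(-4 + h)
w*R(22) = 16*(22*(-4 + 22)) = 16*(22*18) = 16*396 = 6336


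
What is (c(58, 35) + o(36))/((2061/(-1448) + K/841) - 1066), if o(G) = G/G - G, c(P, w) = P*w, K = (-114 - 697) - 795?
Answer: -2429447160/1302199477 ≈ -1.8656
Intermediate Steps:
K = -1606 (K = -811 - 795 = -1606)
o(G) = 1 - G
(c(58, 35) + o(36))/((2061/(-1448) + K/841) - 1066) = (58*35 + (1 - 1*36))/((2061/(-1448) - 1606/841) - 1066) = (2030 + (1 - 36))/((2061*(-1/1448) - 1606*1/841) - 1066) = (2030 - 35)/((-2061/1448 - 1606/841) - 1066) = 1995/(-4058789/1217768 - 1066) = 1995/(-1302199477/1217768) = 1995*(-1217768/1302199477) = -2429447160/1302199477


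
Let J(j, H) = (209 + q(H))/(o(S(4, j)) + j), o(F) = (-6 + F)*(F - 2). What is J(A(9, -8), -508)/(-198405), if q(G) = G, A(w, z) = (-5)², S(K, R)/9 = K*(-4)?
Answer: 299/4350029625 ≈ 6.8735e-8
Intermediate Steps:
S(K, R) = -36*K (S(K, R) = 9*(K*(-4)) = 9*(-4*K) = -36*K)
A(w, z) = 25
o(F) = (-6 + F)*(-2 + F)
J(j, H) = (209 + H)/(21900 + j) (J(j, H) = (209 + H)/((12 + (-36*4)² - (-288)*4) + j) = (209 + H)/((12 + (-144)² - 8*(-144)) + j) = (209 + H)/((12 + 20736 + 1152) + j) = (209 + H)/(21900 + j))
J(A(9, -8), -508)/(-198405) = ((209 - 508)/(21900 + 25))/(-198405) = (-299/21925)*(-1/198405) = ((1/21925)*(-299))*(-1/198405) = -299/21925*(-1/198405) = 299/4350029625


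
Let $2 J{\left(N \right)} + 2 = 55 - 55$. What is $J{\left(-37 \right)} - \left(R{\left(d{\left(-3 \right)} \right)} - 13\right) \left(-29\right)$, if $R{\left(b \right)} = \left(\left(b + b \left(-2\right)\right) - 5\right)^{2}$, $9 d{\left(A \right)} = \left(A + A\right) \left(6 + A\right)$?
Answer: $-117$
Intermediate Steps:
$J{\left(N \right)} = -1$ ($J{\left(N \right)} = -1 + \frac{55 - 55}{2} = -1 + \frac{1}{2} \cdot 0 = -1 + 0 = -1$)
$d{\left(A \right)} = \frac{2 A \left(6 + A\right)}{9}$ ($d{\left(A \right)} = \frac{\left(A + A\right) \left(6 + A\right)}{9} = \frac{2 A \left(6 + A\right)}{9}$)
$R{\left(b \right)} = \left(-5 - b\right)^{2}$ ($R{\left(b \right)} = \left(\left(b - 2 b\right) - 5\right)^{2} = \left(- b - 5\right)^{2} = \left(-5 - b\right)^{2}$)
$J{\left(-37 \right)} - \left(R{\left(d{\left(-3 \right)} \right)} - 13\right) \left(-29\right) = -1 - \left(\left(5 + \frac{2}{9} \left(-3\right) \left(6 - 3\right)\right)^{2} - 13\right) \left(-29\right) = -1 - \left(\left(5 + \frac{2}{9} \left(-3\right) 3\right)^{2} - 13\right) \left(-29\right) = -1 - \left(\left(5 - 2\right)^{2} - 13\right) \left(-29\right) = -1 - \left(3^{2} - 13\right) \left(-29\right) = -1 - \left(9 - 13\right) \left(-29\right) = -1 - \left(-4\right) \left(-29\right) = -1 - 116 = -117$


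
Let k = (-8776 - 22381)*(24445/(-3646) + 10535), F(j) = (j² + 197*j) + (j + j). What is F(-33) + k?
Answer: -1196017715693/3646 ≈ -3.2804e+8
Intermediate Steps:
F(j) = j² + 199*j (F(j) = (j² + 197*j) + 2*j = j² + 199*j)
k = -1195997742905/3646 (k = -31157*(24445*(-1/3646) + 10535) = -31157*(-24445/3646 + 10535) = -31157*38386165/3646 = -1195997742905/3646 ≈ -3.2803e+8)
F(-33) + k = -33*(199 - 33) - 1195997742905/3646 = -33*166 - 1195997742905/3646 = -5478 - 1195997742905/3646 = -1196017715693/3646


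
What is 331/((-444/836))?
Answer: -69179/111 ≈ -623.23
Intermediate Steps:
331/((-444/836)) = 331/((-444*1/836)) = 331/(-111/209) = 331*(-209/111) = -69179/111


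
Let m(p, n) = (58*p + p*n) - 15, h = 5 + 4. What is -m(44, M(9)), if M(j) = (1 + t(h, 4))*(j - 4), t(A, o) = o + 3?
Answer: -4297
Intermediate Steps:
h = 9
t(A, o) = 3 + o
M(j) = -32 + 8*j (M(j) = (1 + (3 + 4))*(j - 4) = (1 + 7)*(-4 + j) = 8*(-4 + j) = -32 + 8*j)
m(p, n) = -15 + 58*p + n*p (m(p, n) = (58*p + n*p) - 15 = -15 + 58*p + n*p)
-m(44, M(9)) = -(-15 + 58*44 + (-32 + 8*9)*44) = -(-15 + 2552 + (-32 + 72)*44) = -(-15 + 2552 + 40*44) = -(-15 + 2552 + 1760) = -1*4297 = -4297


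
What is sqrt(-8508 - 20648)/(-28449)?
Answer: -2*I*sqrt(7289)/28449 ≈ -0.006002*I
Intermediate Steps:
sqrt(-8508 - 20648)/(-28449) = sqrt(-29156)*(-1/28449) = (2*I*sqrt(7289))*(-1/28449) = -2*I*sqrt(7289)/28449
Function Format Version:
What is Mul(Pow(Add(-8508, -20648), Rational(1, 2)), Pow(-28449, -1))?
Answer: Mul(Rational(-2, 28449), I, Pow(7289, Rational(1, 2))) ≈ Mul(-0.0060020, I)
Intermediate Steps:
Mul(Pow(Add(-8508, -20648), Rational(1, 2)), Pow(-28449, -1)) = Mul(Pow(-29156, Rational(1, 2)), Rational(-1, 28449)) = Mul(Mul(2, I, Pow(7289, Rational(1, 2))), Rational(-1, 28449)) = Mul(Rational(-2, 28449), I, Pow(7289, Rational(1, 2)))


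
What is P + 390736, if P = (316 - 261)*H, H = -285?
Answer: 375061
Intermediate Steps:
P = -15675 (P = (316 - 261)*(-285) = 55*(-285) = -15675)
P + 390736 = -15675 + 390736 = 375061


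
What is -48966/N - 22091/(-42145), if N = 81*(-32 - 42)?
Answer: 366014254/42102855 ≈ 8.6933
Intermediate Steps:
N = -5994 (N = 81*(-74) = -5994)
-48966/N - 22091/(-42145) = -48966/(-5994) - 22091/(-42145) = -48966*(-1/5994) - 22091*(-1/42145) = 8161/999 + 22091/42145 = 366014254/42102855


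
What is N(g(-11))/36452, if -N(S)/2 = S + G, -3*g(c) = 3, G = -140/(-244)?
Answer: 1/42761 ≈ 2.3386e-5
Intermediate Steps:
G = 35/61 (G = -140*(-1/244) = 35/61 ≈ 0.57377)
g(c) = -1 (g(c) = -⅓*3 = -1)
N(S) = -70/61 - 2*S (N(S) = -2*(S + 35/61) = -2*(35/61 + S) = -70/61 - 2*S)
N(g(-11))/36452 = (-70/61 - 2*(-1))/36452 = (-70/61 + 2)*(1/36452) = (52/61)*(1/36452) = 1/42761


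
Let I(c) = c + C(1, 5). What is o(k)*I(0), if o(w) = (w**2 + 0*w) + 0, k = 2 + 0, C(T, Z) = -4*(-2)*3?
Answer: 96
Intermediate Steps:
C(T, Z) = 24 (C(T, Z) = 8*3 = 24)
I(c) = 24 + c (I(c) = c + 24 = 24 + c)
k = 2
o(w) = w**2 (o(w) = (w**2 + 0) + 0 = w**2 + 0 = w**2)
o(k)*I(0) = 2**2*(24 + 0) = 4*24 = 96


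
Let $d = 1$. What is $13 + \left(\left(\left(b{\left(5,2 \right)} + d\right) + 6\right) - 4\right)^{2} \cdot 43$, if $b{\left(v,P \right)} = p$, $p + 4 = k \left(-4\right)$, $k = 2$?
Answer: $3496$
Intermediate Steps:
$p = -12$ ($p = -4 + 2 \left(-4\right) = -4 - 8 = -12$)
$b{\left(v,P \right)} = -12$
$13 + \left(\left(\left(b{\left(5,2 \right)} + d\right) + 6\right) - 4\right)^{2} \cdot 43 = 13 + \left(\left(\left(-12 + 1\right) + 6\right) - 4\right)^{2} \cdot 43 = 13 + \left(\left(-11 + 6\right) - 4\right)^{2} \cdot 43 = 13 + \left(-5 - 4\right)^{2} \cdot 43 = 13 + \left(-9\right)^{2} \cdot 43 = 13 + 81 \cdot 43 = 13 + 3483 = 3496$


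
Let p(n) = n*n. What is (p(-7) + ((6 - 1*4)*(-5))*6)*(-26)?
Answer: 286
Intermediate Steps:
p(n) = n²
(p(-7) + ((6 - 1*4)*(-5))*6)*(-26) = ((-7)² + ((6 - 1*4)*(-5))*6)*(-26) = (49 + ((6 - 4)*(-5))*6)*(-26) = (49 + (2*(-5))*6)*(-26) = (49 - 10*6)*(-26) = (49 - 60)*(-26) = -11*(-26) = 286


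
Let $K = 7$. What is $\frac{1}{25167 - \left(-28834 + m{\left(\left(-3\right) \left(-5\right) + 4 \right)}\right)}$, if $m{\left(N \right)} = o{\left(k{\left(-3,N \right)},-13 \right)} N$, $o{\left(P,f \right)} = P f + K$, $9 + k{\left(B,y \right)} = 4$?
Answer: $\frac{1}{52633} \approx 1.8999 \cdot 10^{-5}$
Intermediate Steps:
$k{\left(B,y \right)} = -5$ ($k{\left(B,y \right)} = -9 + 4 = -5$)
$o{\left(P,f \right)} = 7 + P f$ ($o{\left(P,f \right)} = P f + 7 = 7 + P f$)
$m{\left(N \right)} = 72 N$ ($m{\left(N \right)} = \left(7 - -65\right) N = \left(7 + 65\right) N = 72 N$)
$\frac{1}{25167 - \left(-28834 + m{\left(\left(-3\right) \left(-5\right) + 4 \right)}\right)} = \frac{1}{25167 + \left(28834 - 72 \left(\left(-3\right) \left(-5\right) + 4\right)\right)} = \frac{1}{25167 + \left(28834 - 72 \left(15 + 4\right)\right)} = \frac{1}{25167 + \left(28834 - 72 \cdot 19\right)} = \frac{1}{25167 + \left(28834 - 1368\right)} = \frac{1}{25167 + 27466} = \frac{1}{52633}$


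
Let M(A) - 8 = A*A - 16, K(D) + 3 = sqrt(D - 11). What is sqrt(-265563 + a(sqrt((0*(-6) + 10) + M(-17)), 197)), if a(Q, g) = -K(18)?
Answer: sqrt(-265560 - sqrt(7)) ≈ 515.33*I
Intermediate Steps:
K(D) = -3 + sqrt(-11 + D) (K(D) = -3 + sqrt(D - 11) = -3 + sqrt(-11 + D))
M(A) = -8 + A**2 (M(A) = 8 + (A*A - 16) = 8 + (A**2 - 16) = 8 + (-16 + A**2) = -8 + A**2)
a(Q, g) = 3 - sqrt(7) (a(Q, g) = -(-3 + sqrt(-11 + 18)) = -(-3 + sqrt(7)) = 3 - sqrt(7))
sqrt(-265563 + a(sqrt((0*(-6) + 10) + M(-17)), 197)) = sqrt(-265563 + (3 - sqrt(7))) = sqrt(-265560 - sqrt(7))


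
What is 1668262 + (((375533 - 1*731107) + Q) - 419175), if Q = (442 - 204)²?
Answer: 950157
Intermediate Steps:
Q = 56644 (Q = 238² = 56644)
1668262 + (((375533 - 1*731107) + Q) - 419175) = 1668262 + (((375533 - 1*731107) + 56644) - 419175) = 1668262 + (((375533 - 731107) + 56644) - 419175) = 1668262 + ((-355574 + 56644) - 419175) = 1668262 + (-298930 - 419175) = 1668262 - 718105 = 950157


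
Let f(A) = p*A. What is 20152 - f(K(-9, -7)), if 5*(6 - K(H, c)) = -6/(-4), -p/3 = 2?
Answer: 100931/5 ≈ 20186.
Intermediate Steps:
p = -6 (p = -3*2 = -6)
K(H, c) = 57/10 (K(H, c) = 6 - (-6)/(5*(-4)) = 6 - (-6)*(-1)/(5*4) = 6 - ⅕*3/2 = 6 - 3/10 = 57/10)
f(A) = -6*A
20152 - f(K(-9, -7)) = 20152 - (-6)*57/10 = 20152 - 1*(-171/5) = 20152 + 171/5 = 100931/5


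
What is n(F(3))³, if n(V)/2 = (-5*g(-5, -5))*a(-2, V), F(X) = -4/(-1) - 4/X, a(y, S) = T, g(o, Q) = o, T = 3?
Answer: 3375000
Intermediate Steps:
a(y, S) = 3
F(X) = 4 - 4/X (F(X) = -4*(-1) - 4/X = 4 - 4/X)
n(V) = 150 (n(V) = 2*(-5*(-5)*3) = 2*(25*3) = 2*75 = 150)
n(F(3))³ = 150³ = 3375000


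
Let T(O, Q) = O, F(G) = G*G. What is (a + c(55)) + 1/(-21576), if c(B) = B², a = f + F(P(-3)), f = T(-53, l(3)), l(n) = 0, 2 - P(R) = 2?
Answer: 64123871/21576 ≈ 2972.0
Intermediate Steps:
P(R) = 0 (P(R) = 2 - 1*2 = 2 - 2 = 0)
F(G) = G²
f = -53
a = -53 (a = -53 + 0² = -53 + 0 = -53)
(a + c(55)) + 1/(-21576) = (-53 + 55²) + 1/(-21576) = (-53 + 3025) - 1/21576 = 2972 - 1/21576 = 64123871/21576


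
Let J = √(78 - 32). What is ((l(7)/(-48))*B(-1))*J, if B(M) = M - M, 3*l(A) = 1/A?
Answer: 0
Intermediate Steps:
J = √46 ≈ 6.7823
l(A) = 1/(3*A)
B(M) = 0
((l(7)/(-48))*B(-1))*J = ((((⅓)/7)/(-48))*0)*√46 = ((((⅓)*(⅐))*(-1/48))*0)*√46 = (((1/21)*(-1/48))*0)*√46 = (-1/1008*0)*√46 = 0*√46 = 0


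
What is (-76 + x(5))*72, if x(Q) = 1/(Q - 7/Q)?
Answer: -5452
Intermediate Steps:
(-76 + x(5))*72 = (-76 + 5/(-7 + 5²))*72 = (-76 + 5/(-7 + 25))*72 = (-76 + 5/18)*72 = -1363/18*72 = -5452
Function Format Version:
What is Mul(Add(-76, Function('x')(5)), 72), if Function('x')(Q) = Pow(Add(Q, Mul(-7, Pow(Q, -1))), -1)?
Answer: -5452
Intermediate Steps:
Mul(Add(-76, Function('x')(5)), 72) = Mul(Add(-76, Mul(5, Pow(Add(-7, Pow(5, 2)), -1))), 72) = Mul(Add(-76, Mul(5, Pow(Add(-7, 25), -1))), 72) = Mul(Add(-76, Mul(5, Pow(18, -1))), 72) = Mul(Add(-76, Mul(5, Rational(1, 18))), 72) = Mul(Add(-76, Rational(5, 18)), 72) = Mul(Rational(-1363, 18), 72) = -5452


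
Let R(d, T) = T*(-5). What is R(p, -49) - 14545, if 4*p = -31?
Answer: -14300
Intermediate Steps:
p = -31/4 (p = (1/4)*(-31) = -31/4 ≈ -7.7500)
R(d, T) = -5*T
R(p, -49) - 14545 = -5*(-49) - 14545 = 245 - 14545 = -14300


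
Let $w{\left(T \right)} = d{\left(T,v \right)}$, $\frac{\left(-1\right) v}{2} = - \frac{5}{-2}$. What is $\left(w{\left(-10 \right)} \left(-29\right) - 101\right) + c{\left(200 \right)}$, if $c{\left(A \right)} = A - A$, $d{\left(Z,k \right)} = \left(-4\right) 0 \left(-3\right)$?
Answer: $-101$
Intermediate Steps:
$v = -5$ ($v = - 2 \left(- \frac{5}{-2}\right) = - 2 \left(\left(-5\right) \left(- \frac{1}{2}\right)\right) = \left(-2\right) \frac{5}{2} = -5$)
$d{\left(Z,k \right)} = 0$ ($d{\left(Z,k \right)} = 0 \left(-3\right) = 0$)
$w{\left(T \right)} = 0$
$c{\left(A \right)} = 0$
$\left(w{\left(-10 \right)} \left(-29\right) - 101\right) + c{\left(200 \right)} = \left(0 \left(-29\right) - 101\right) + 0 = \left(0 - 101\right) + 0 = -101 + 0 = -101$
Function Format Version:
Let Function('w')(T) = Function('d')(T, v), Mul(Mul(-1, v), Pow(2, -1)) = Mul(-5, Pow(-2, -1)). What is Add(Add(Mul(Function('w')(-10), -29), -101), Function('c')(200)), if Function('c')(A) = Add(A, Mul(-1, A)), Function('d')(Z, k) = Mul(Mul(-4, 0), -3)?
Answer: -101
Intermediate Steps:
v = -5 (v = Mul(-2, Mul(-5, Pow(-2, -1))) = Mul(-2, Mul(-5, Rational(-1, 2))) = Mul(-2, Rational(5, 2)) = -5)
Function('d')(Z, k) = 0 (Function('d')(Z, k) = Mul(0, -3) = 0)
Function('w')(T) = 0
Function('c')(A) = 0
Add(Add(Mul(Function('w')(-10), -29), -101), Function('c')(200)) = Add(Add(Mul(0, -29), -101), 0) = Add(Add(0, -101), 0) = Add(-101, 0) = -101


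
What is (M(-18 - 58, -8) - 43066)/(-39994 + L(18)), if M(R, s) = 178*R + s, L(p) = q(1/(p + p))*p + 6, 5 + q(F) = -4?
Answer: 28301/20075 ≈ 1.4098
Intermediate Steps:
q(F) = -9 (q(F) = -5 - 4 = -9)
L(p) = 6 - 9*p (L(p) = -9*p + 6 = 6 - 9*p)
M(R, s) = s + 178*R
(M(-18 - 58, -8) - 43066)/(-39994 + L(18)) = ((-8 + 178*(-18 - 58)) - 43066)/(-39994 + (6 - 9*18)) = ((-8 + 178*(-76)) - 43066)/(-39994 + (6 - 162)) = ((-8 - 13528) - 43066)/(-39994 - 156) = (-13536 - 43066)/(-40150) = -56602*(-1/40150) = 28301/20075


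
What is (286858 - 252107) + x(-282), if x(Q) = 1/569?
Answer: 19773320/569 ≈ 34751.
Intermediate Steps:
x(Q) = 1/569
(286858 - 252107) + x(-282) = (286858 - 252107) + 1/569 = 34751 + 1/569 = 19773320/569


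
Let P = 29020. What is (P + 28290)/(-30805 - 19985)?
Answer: -5731/5079 ≈ -1.1284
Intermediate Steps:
(P + 28290)/(-30805 - 19985) = (29020 + 28290)/(-30805 - 19985) = 57310/(-50790) = 57310*(-1/50790) = -5731/5079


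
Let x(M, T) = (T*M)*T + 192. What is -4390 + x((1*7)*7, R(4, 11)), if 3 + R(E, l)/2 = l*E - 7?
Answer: 222378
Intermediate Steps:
R(E, l) = -20 + 2*E*l (R(E, l) = -6 + 2*(l*E - 7) = -6 + 2*(E*l - 7) = -6 + 2*(-7 + E*l) = -6 + (-14 + 2*E*l) = -20 + 2*E*l)
x(M, T) = 192 + M*T**2 (x(M, T) = (M*T)*T + 192 = M*T**2 + 192 = 192 + M*T**2)
-4390 + x((1*7)*7, R(4, 11)) = -4390 + (192 + ((1*7)*7)*(-20 + 2*4*11)**2) = -4390 + (192 + (7*7)*(-20 + 88)**2) = -4390 + (192 + 49*68**2) = -4390 + (192 + 49*4624) = -4390 + (192 + 226576) = -4390 + 226768 = 222378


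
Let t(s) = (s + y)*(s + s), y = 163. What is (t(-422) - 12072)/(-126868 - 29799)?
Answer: -206524/156667 ≈ -1.3182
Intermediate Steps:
t(s) = 2*s*(163 + s) (t(s) = (s + 163)*(s + s) = (163 + s)*(2*s) = 2*s*(163 + s))
(t(-422) - 12072)/(-126868 - 29799) = (2*(-422)*(163 - 422) - 12072)/(-126868 - 29799) = (2*(-422)*(-259) - 12072)/(-156667) = (218596 - 12072)*(-1/156667) = 206524*(-1/156667) = -206524/156667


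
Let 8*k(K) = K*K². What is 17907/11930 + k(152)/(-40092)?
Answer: -1129764059/119574390 ≈ -9.4482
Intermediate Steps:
k(K) = K³/8 (k(K) = (K*K²)/8 = K³/8)
17907/11930 + k(152)/(-40092) = 17907/11930 + ((⅛)*152³)/(-40092) = 17907*(1/11930) + ((⅛)*3511808)*(-1/40092) = 17907/11930 + 438976*(-1/40092) = 17907/11930 - 109744/10023 = -1129764059/119574390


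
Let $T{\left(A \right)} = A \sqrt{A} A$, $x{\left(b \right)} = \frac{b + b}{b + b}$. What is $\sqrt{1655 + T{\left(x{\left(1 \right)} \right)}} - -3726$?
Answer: $3726 + 6 \sqrt{46} \approx 3766.7$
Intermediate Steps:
$x{\left(b \right)} = 1$ ($x{\left(b \right)} = \frac{2 b}{2 b} = 2 b \frac{1}{2 b} = 1$)
$T{\left(A \right)} = A^{\frac{5}{2}}$ ($T{\left(A \right)} = A^{\frac{3}{2}} A = A^{\frac{5}{2}}$)
$\sqrt{1655 + T{\left(x{\left(1 \right)} \right)}} - -3726 = \sqrt{1655 + 1^{\frac{5}{2}}} - -3726 = \sqrt{1655 + 1} + 3726 = \sqrt{1656} + 3726 = 6 \sqrt{46} + 3726 = 3726 + 6 \sqrt{46}$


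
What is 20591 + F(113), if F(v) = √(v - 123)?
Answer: 20591 + I*√10 ≈ 20591.0 + 3.1623*I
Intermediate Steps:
F(v) = √(-123 + v)
20591 + F(113) = 20591 + √(-123 + 113) = 20591 + √(-10) = 20591 + I*√10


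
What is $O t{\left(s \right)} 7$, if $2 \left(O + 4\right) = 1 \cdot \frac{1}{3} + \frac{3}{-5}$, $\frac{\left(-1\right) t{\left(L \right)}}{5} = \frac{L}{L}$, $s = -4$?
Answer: $\frac{434}{3} \approx 144.67$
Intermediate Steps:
$t{\left(L \right)} = -5$ ($t{\left(L \right)} = - 5 \frac{L}{L} = \left(-5\right) 1 = -5$)
$O = - \frac{62}{15}$ ($O = -4 + \frac{1 \cdot \frac{1}{3} + \frac{3}{-5}}{2} = -4 + \frac{1 \cdot \frac{1}{3} + 3 \left(- \frac{1}{5}\right)}{2} = -4 + \frac{\frac{1}{3} - \frac{3}{5}}{2} = -4 + \frac{1}{2} \left(- \frac{4}{15}\right) = -4 - \frac{2}{15} = - \frac{62}{15} \approx -4.1333$)
$O t{\left(s \right)} 7 = \left(- \frac{62}{15}\right) \left(-5\right) 7 = \frac{62}{3} \cdot 7 = \frac{434}{3}$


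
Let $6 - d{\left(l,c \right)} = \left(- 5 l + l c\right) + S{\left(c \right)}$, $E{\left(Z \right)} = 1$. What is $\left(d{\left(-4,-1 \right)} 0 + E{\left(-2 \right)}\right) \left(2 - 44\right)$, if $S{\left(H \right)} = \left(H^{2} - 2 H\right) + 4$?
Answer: $-42$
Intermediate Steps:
$S{\left(H \right)} = 4 + H^{2} - 2 H$
$d{\left(l,c \right)} = 2 - c^{2} + 2 c + 5 l - c l$ ($d{\left(l,c \right)} = 6 - \left(\left(- 5 l + l c\right) + \left(4 + c^{2} - 2 c\right)\right) = 6 - \left(\left(- 5 l + c l\right) + \left(4 + c^{2} - 2 c\right)\right) = 6 - \left(4 + c^{2} - 5 l - 2 c + c l\right) = 2 - c^{2} + 2 c + 5 l - c l$)
$\left(d{\left(-4,-1 \right)} 0 + E{\left(-2 \right)}\right) \left(2 - 44\right) = \left(\left(2 - \left(-1\right)^{2} + 2 \left(-1\right) + 5 \left(-4\right) - \left(-1\right) \left(-4\right)\right) 0 + 1\right) \left(2 - 44\right) = \left(\left(2 - 1 - 2 - 20 - 4\right) 0 + 1\right) \left(-42\right) = \left(\left(-25\right) 0 + 1\right) \left(-42\right) = \left(0 + 1\right) \left(-42\right) = 1 \left(-42\right) = -42$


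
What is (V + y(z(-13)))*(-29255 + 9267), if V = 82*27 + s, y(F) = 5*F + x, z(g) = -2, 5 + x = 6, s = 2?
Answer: -44113516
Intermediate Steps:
x = 1 (x = -5 + 6 = 1)
y(F) = 1 + 5*F (y(F) = 5*F + 1 = 1 + 5*F)
V = 2216 (V = 82*27 + 2 = 2214 + 2 = 2216)
(V + y(z(-13)))*(-29255 + 9267) = (2216 + (1 + 5*(-2)))*(-29255 + 9267) = (2216 + (1 - 10))*(-19988) = (2216 - 9)*(-19988) = 2207*(-19988) = -44113516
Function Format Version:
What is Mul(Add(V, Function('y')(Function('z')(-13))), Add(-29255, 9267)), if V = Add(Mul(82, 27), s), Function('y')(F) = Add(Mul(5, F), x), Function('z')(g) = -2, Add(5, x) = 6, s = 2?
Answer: -44113516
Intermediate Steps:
x = 1 (x = Add(-5, 6) = 1)
Function('y')(F) = Add(1, Mul(5, F)) (Function('y')(F) = Add(Mul(5, F), 1) = Add(1, Mul(5, F)))
V = 2216 (V = Add(Mul(82, 27), 2) = Add(2214, 2) = 2216)
Mul(Add(V, Function('y')(Function('z')(-13))), Add(-29255, 9267)) = Mul(Add(2216, Add(1, Mul(5, -2))), Add(-29255, 9267)) = Mul(Add(2216, Add(1, -10)), -19988) = Mul(Add(2216, -9), -19988) = Mul(2207, -19988) = -44113516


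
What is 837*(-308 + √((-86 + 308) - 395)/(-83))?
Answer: -257796 - 837*I*√173/83 ≈ -2.578e+5 - 132.64*I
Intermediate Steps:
837*(-308 + √((-86 + 308) - 395)/(-83)) = 837*(-308 + √(222 - 395)*(-1/83)) = 837*(-308 + √(-173)*(-1/83)) = 837*(-308 + (I*√173)*(-1/83)) = 837*(-308 - I*√173/83) = -257796 - 837*I*√173/83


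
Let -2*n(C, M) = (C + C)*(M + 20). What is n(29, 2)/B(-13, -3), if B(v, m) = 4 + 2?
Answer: -319/3 ≈ -106.33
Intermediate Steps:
B(v, m) = 6
n(C, M) = -C*(20 + M) (n(C, M) = -(C + C)*(M + 20)/2 = -2*C*(20 + M)/2 = -C*(20 + M))
n(29, 2)/B(-13, -3) = -1*29*(20 + 2)/6 = -1*29*22*(⅙) = -638*⅙ = -319/3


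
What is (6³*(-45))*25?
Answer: -243000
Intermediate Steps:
(6³*(-45))*25 = (216*(-45))*25 = -9720*25 = -243000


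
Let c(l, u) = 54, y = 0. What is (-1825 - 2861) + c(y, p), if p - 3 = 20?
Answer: -4632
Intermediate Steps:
p = 23 (p = 3 + 20 = 23)
(-1825 - 2861) + c(y, p) = (-1825 - 2861) + 54 = -4686 + 54 = -4632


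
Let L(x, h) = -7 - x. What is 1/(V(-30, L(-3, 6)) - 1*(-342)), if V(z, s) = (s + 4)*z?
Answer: 1/342 ≈ 0.0029240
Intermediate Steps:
V(z, s) = z*(4 + s) (V(z, s) = (4 + s)*z = z*(4 + s))
1/(V(-30, L(-3, 6)) - 1*(-342)) = 1/(-30*(4 + (-7 - 1*(-3))) - 1*(-342)) = 1/(-30*(4 + (-7 + 3)) + 342) = 1/(-30*(4 - 4) + 342) = 1/(-30*0 + 342) = 1/(0 + 342) = 1/342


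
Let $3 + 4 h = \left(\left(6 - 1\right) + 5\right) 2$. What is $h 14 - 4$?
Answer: $\frac{111}{2} \approx 55.5$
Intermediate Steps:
$h = \frac{17}{4}$ ($h = - \frac{3}{4} + \frac{\left(\left(6 - 1\right) + 5\right) 2}{4} = - \frac{3}{4} + \frac{\left(5 + 5\right) 2}{4} = - \frac{3}{4} + \frac{10 \cdot 2}{4} = - \frac{3}{4} + \frac{1}{4} \cdot 20 = - \frac{3}{4} + 5 = \frac{17}{4} \approx 4.25$)
$h 14 - 4 = \frac{17}{4} \cdot 14 - 4 = \frac{119}{2} - 4 = \frac{111}{2}$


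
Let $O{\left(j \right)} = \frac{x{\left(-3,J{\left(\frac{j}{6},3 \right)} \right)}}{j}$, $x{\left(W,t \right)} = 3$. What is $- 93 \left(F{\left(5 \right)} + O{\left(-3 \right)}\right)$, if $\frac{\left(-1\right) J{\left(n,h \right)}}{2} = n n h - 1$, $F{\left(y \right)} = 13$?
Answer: $-1116$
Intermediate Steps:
$J{\left(n,h \right)} = 2 - 2 h n^{2}$ ($J{\left(n,h \right)} = - 2 \left(n n h - 1\right) = - 2 \left(n^{2} h - 1\right) = - 2 \left(h n^{2} - 1\right) = - 2 \left(-1 + h n^{2}\right) = 2 - 2 h n^{2}$)
$O{\left(j \right)} = \frac{3}{j}$
$- 93 \left(F{\left(5 \right)} + O{\left(-3 \right)}\right) = - 93 \left(13 + \frac{3}{-3}\right) = - 93 \left(13 + 3 \left(- \frac{1}{3}\right)\right) = - 93 \left(13 - 1\right) = \left(-93\right) 12 = -1116$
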